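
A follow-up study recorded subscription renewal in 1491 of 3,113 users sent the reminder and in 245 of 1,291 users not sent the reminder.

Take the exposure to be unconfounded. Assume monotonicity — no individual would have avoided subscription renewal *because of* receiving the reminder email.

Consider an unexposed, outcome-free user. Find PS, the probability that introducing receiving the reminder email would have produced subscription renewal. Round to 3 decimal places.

p₁ = P(outcome | exposed) = 1491/3113 = 0.47896
p₀ = P(outcome | unexposed) = 245/1291 = 0.18978
Under exogeneity and monotonicity, PS = (p₁ − p₀) / (1 − p₀).
PS = (0.47896 − 0.18978) / (1 − 0.18978) = 0.28918 / 0.81022 ≈ 0.3569

PS ≈ 0.357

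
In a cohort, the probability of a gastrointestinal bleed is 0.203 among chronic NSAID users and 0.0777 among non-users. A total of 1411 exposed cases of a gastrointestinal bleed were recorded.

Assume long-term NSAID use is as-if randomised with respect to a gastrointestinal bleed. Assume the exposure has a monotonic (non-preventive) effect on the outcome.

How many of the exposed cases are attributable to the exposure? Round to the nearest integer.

Let p₁ = 0.203, p₀ = 0.0777.
PN = (p₁ − p₀)/p₁ = (0.203 − 0.0777) / 0.203 ≈ 0.61724.
Attributable cases ≈ PN × (exposed cases) = 0.61724 × 1411 ≈ 870.93.

about 871 cases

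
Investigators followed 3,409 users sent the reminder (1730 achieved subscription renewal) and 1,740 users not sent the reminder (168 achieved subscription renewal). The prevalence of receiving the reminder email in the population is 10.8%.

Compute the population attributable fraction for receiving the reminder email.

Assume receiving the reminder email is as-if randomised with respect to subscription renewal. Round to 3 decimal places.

p₁ = P(outcome | exposed) = 1730/3409 = 0.50748
p₀ = P(outcome | unexposed) = 168/1740 = 0.096552
Overall risk P(Y=1) = π·p₁ + (1−π)·p₀ = 0.108×0.50748 + 0.892×0.096552 = 0.14093.
Under exogeneity, PAF = [P(Y=1) − p₀] / P(Y=1).
PAF = (0.14093 − 0.096552) / 0.14093 ≈ 0.3149

PAF ≈ 0.315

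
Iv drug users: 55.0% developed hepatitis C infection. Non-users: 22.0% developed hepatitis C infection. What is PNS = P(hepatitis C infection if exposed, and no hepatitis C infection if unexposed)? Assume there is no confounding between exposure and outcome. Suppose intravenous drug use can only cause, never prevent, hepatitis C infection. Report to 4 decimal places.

p₁ = 0.55, p₀ = 0.22.
Under exogeneity and monotonicity, PNS = p₁ − p₀.
PNS = 0.55 − 0.22 = 0.33

PNS ≈ 0.3300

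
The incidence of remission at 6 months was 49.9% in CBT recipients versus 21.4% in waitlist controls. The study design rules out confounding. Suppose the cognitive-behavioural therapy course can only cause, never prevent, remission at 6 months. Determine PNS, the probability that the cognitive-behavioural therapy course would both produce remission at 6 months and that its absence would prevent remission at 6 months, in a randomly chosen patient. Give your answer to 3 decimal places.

p₁ = 0.499, p₀ = 0.214.
Under exogeneity and monotonicity, PNS = p₁ − p₀.
PNS = 0.499 − 0.214 = 0.285

PNS ≈ 0.285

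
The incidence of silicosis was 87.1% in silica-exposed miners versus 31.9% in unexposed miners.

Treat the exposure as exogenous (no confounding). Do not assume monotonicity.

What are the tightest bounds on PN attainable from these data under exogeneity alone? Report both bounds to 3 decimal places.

p₁ = 0.871, p₀ = 0.319.
Under exogeneity alone the bounds on PN are max{0,(p₁−p₀)/p₁} ≤ PN ≤ min{1,(1−p₀)/p₁}.
  lower = (p₁ − p₀)/p₁ = 0.552 / 0.871 ≈ 0.6338
  upper = min{1, (1 − p₀)/p₁} = 0.681 / 0.871 ≈ 0.7819

0.634 ≤ PN ≤ 0.782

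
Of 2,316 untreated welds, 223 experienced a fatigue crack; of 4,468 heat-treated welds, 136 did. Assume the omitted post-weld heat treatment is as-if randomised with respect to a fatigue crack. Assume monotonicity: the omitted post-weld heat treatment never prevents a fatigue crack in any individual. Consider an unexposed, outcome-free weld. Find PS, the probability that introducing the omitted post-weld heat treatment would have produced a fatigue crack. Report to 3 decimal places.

p₁ = P(outcome | exposed) = 223/2316 = 0.096287
p₀ = P(outcome | unexposed) = 136/4468 = 0.030439
Under exogeneity and monotonicity, PS = (p₁ − p₀) / (1 − p₀).
PS = (0.096287 − 0.030439) / (1 − 0.030439) = 0.065848 / 0.96956 ≈ 0.0679

PS ≈ 0.068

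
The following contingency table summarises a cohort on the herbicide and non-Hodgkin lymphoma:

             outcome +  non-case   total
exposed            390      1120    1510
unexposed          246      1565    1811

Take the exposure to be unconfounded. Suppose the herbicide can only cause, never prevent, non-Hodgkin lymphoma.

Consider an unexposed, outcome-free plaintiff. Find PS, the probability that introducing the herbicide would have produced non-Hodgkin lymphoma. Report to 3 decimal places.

PS ≈ 0.142

p₁ = P(outcome | exposed) = 390/1510 = 0.25828
p₀ = P(outcome | unexposed) = 246/1811 = 0.13584
Under exogeneity and monotonicity, PS = (p₁ − p₀) / (1 − p₀).
PS = (0.25828 − 0.13584) / (1 − 0.13584) = 0.12244 / 0.86416 ≈ 0.1417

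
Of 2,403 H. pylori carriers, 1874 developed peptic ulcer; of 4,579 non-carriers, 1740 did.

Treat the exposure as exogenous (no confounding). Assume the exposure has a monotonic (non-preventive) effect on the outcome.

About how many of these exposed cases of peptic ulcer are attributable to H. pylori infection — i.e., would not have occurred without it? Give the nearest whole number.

about 961 cases

p₁ = P(outcome | exposed) = 1874/2403 = 0.77986
p₀ = P(outcome | unexposed) = 1740/4579 = 0.38
PN = (p₁ − p₀)/p₁ = (0.77986 − 0.38) / 0.77986 ≈ 0.51274.
Attributable cases ≈ PN × (exposed cases) = 0.51274 × 1874 ≈ 960.87.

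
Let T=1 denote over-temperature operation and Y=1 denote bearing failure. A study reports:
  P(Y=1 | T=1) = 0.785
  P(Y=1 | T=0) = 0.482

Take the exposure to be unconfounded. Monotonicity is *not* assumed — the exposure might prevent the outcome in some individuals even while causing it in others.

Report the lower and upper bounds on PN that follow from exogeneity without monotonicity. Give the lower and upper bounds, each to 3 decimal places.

0.386 ≤ PN ≤ 0.660

Let p₁ = 0.785, p₀ = 0.482.
Under exogeneity alone the bounds on PN are max{0,(p₁−p₀)/p₁} ≤ PN ≤ min{1,(1−p₀)/p₁}.
  lower = (p₁ − p₀)/p₁ = 0.303 / 0.785 ≈ 0.3860
  upper = min{1, (1 − p₀)/p₁} = 0.518 / 0.785 ≈ 0.6599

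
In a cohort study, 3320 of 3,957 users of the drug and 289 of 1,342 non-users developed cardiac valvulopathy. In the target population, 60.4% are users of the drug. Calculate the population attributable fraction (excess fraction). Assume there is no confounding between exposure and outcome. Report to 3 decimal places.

p₁ = P(outcome | exposed) = 3320/3957 = 0.83902
p₀ = P(outcome | unexposed) = 289/1342 = 0.21535
Overall risk P(Y=1) = π·p₁ + (1−π)·p₀ = 0.604×0.83902 + 0.396×0.21535 = 0.59205.
Under exogeneity, PAF = [P(Y=1) − p₀] / P(Y=1).
PAF = (0.59205 − 0.21535) / 0.59205 ≈ 0.6363

PAF ≈ 0.636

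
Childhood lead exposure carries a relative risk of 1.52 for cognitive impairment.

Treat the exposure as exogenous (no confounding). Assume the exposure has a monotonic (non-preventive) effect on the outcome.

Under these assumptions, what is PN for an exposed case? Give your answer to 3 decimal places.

PN ≈ 0.342

Under exogeneity and monotonicity, PN = (RR − 1) / RR = 1 − 1/RR.
PN = (1.52 − 1) / 1.52 = 0.52 / 1.52 ≈ 0.3421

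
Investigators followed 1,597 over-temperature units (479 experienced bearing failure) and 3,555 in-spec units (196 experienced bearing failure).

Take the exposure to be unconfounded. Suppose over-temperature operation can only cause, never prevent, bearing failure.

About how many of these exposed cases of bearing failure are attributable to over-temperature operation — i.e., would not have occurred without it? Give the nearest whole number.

p₁ = P(outcome | exposed) = 479/1597 = 0.29994
p₀ = P(outcome | unexposed) = 196/3555 = 0.055134
PN = (p₁ − p₀)/p₁ = (0.29994 − 0.055134) / 0.29994 ≈ 0.81618.
Attributable cases ≈ PN × (exposed cases) = 0.81618 × 479 ≈ 390.95.

about 391 cases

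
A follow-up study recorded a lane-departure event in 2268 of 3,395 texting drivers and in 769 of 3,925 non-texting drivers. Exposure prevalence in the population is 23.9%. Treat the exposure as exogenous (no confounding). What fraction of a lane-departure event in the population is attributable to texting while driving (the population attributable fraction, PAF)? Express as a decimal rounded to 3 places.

PAF ≈ 0.365

p₁ = P(outcome | exposed) = 2268/3395 = 0.66804
p₀ = P(outcome | unexposed) = 769/3925 = 0.19592
Overall risk P(Y=1) = π·p₁ + (1−π)·p₀ = 0.239×0.66804 + 0.761×0.19592 = 0.30876.
Under exogeneity, PAF = [P(Y=1) − p₀] / P(Y=1).
PAF = (0.30876 − 0.19592) / 0.30876 ≈ 0.3654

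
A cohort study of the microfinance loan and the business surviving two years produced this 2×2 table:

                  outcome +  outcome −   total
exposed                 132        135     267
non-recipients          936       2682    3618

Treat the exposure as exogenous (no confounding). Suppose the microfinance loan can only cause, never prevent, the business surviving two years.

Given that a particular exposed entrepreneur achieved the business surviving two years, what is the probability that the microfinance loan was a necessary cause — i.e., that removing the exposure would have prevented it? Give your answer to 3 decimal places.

p₁ = P(outcome | exposed) = 132/267 = 0.49438
p₀ = P(outcome | unexposed) = 936/3618 = 0.25871
Under exogeneity and monotonicity, PN = (p₁ − p₀)/p₁.
PN = (0.49438 − 0.25871) / 0.49438 ≈ 0.4767

PN ≈ 0.477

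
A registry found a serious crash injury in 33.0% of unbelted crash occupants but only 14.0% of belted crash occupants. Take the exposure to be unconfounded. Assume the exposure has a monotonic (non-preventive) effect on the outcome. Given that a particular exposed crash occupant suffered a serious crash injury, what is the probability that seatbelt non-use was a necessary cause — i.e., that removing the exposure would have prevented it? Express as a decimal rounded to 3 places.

PN ≈ 0.576

p₁ = 0.33, p₀ = 0.14.
Under exogeneity and monotonicity, PN = (p₁ − p₀) / p₁.
PN = (0.33 − 0.14) / 0.33 = 0.19 / 0.33 ≈ 0.5758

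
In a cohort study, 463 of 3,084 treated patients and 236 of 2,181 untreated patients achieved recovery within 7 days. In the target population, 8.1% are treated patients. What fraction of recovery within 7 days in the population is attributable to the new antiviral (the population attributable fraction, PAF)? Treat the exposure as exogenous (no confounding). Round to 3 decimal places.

p₁ = P(outcome | exposed) = 463/3084 = 0.15013
p₀ = P(outcome | unexposed) = 236/2181 = 0.10821
Overall risk P(Y=1) = π·p₁ + (1−π)·p₀ = 0.081×0.15013 + 0.919×0.10821 = 0.1116.
Under exogeneity, PAF = [P(Y=1) − p₀] / P(Y=1).
PAF = (0.1116 − 0.10821) / 0.1116 ≈ 0.0304

PAF ≈ 0.030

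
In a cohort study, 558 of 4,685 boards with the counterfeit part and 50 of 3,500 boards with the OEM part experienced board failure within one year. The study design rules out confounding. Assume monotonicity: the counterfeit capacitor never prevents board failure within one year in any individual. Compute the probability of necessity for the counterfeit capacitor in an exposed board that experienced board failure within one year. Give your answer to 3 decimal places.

p₁ = P(outcome | exposed) = 558/4685 = 0.1191
p₀ = P(outcome | unexposed) = 50/3500 = 0.014286
Under exogeneity and monotonicity, PN = (p₁ − p₀) / p₁.
PN = (0.1191 − 0.014286) / 0.1191 = 0.10482 / 0.1191 ≈ 0.8801

PN ≈ 0.880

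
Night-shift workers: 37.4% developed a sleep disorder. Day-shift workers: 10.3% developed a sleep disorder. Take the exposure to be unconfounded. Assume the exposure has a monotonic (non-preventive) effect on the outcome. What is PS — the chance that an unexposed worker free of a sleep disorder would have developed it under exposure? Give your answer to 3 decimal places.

PS ≈ 0.302

p₁ = 0.374, p₀ = 0.103.
Under exogeneity and monotonicity, PS = (p₁ − p₀) / (1 − p₀).
PS = (0.374 − 0.103) / (1 − 0.103) = 0.271 / 0.897 ≈ 0.3021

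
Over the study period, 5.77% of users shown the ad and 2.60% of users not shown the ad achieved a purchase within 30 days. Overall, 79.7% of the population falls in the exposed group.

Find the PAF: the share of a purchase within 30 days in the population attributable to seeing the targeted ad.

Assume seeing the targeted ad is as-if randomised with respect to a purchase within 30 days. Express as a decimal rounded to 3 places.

PAF ≈ 0.493

p₁ = 0.0577, p₀ = 0.026.
Overall risk P(Y=1) = π·p₁ + (1−π)·p₀ = 0.797×0.0577 + 0.203×0.026 = 0.051265.
Under exogeneity, PAF = [P(Y=1) − p₀] / P(Y=1).
PAF = (0.051265 − 0.026) / 0.051265 ≈ 0.4928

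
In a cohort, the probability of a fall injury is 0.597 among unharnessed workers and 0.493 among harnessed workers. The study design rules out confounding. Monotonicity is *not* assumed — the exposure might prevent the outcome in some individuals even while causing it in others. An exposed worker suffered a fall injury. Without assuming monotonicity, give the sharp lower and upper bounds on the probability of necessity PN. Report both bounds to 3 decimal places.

Let p₁ = 0.597, p₀ = 0.493.
Under exogeneity alone the bounds on PN are max{0,(p₁−p₀)/p₁} ≤ PN ≤ min{1,(1−p₀)/p₁}.
  lower = (p₁ − p₀)/p₁ = 0.104 / 0.597 ≈ 0.1742
  upper = min{1, (1 − p₀)/p₁} = 0.507 / 0.597 ≈ 0.8492

0.174 ≤ PN ≤ 0.849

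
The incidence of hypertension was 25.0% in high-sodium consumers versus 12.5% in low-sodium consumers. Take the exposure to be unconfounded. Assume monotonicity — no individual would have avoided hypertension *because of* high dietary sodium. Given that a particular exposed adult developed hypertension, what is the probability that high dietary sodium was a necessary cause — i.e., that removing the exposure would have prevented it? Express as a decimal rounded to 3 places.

PN ≈ 0.500

p₁ = 0.25, p₀ = 0.125.
Under exogeneity and monotonicity, PN = (p₁ − p₀) / p₁.
PN = (0.25 − 0.125) / 0.25 = 0.125 / 0.25 ≈ 0.5000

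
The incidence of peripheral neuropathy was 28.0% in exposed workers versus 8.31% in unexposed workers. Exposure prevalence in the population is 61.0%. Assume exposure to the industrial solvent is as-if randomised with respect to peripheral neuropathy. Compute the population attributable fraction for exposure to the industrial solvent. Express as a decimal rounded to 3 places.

p₁ = 0.28, p₀ = 0.0831.
Overall risk P(Y=1) = π·p₁ + (1−π)·p₀ = 0.61×0.28 + 0.39×0.0831 = 0.20321.
Under exogeneity, PAF = [P(Y=1) − p₀] / P(Y=1).
PAF = (0.20321 − 0.0831) / 0.20321 ≈ 0.5911

PAF ≈ 0.591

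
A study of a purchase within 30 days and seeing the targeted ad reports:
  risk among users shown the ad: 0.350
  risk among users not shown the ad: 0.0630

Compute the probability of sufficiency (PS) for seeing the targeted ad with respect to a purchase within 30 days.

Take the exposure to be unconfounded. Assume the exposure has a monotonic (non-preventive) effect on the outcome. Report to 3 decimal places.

PS ≈ 0.306

Let p₁ = 0.35, p₀ = 0.063.
Under exogeneity and monotonicity, PS = (p₁ − p₀) / (1 − p₀).
PS = (0.35 − 0.063) / (1 − 0.063) = 0.287 / 0.937 ≈ 0.3063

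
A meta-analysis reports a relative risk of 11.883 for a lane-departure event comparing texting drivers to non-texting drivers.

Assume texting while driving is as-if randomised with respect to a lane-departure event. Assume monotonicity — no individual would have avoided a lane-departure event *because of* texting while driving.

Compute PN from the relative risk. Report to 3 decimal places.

Under exogeneity and monotonicity, PN = (RR − 1) / RR = 1 − 1/RR.
PN = (11.883 − 1) / 11.883 = 10.88 / 11.883 ≈ 0.9158

PN ≈ 0.916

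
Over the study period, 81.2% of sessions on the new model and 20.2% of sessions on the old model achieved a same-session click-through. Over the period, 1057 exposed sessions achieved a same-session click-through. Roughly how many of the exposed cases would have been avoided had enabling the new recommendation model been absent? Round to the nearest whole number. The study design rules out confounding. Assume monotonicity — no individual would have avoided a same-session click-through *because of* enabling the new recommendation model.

p₁ = 0.812, p₀ = 0.202.
PN = (p₁ − p₀)/p₁ = (0.812 − 0.202) / 0.812 ≈ 0.75123.
Attributable cases ≈ PN × (exposed cases) = 0.75123 × 1057 ≈ 794.05.

about 794 cases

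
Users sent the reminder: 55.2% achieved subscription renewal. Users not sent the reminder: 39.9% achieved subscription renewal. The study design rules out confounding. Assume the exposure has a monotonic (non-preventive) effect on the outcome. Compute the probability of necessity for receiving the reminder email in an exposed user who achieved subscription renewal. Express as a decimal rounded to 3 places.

PN ≈ 0.277

p₁ = 0.552, p₀ = 0.399.
Under exogeneity and monotonicity, PN = (p₁ − p₀) / p₁.
PN = (0.552 − 0.399) / 0.552 = 0.153 / 0.552 ≈ 0.2772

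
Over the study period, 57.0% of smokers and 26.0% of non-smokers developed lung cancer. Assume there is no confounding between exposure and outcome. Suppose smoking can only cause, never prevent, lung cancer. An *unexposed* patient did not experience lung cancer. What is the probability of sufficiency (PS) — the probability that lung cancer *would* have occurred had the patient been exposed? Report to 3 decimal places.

PS ≈ 0.419

p₁ = 0.57, p₀ = 0.26.
Under exogeneity and monotonicity, PS = (p₁ − p₀) / (1 − p₀).
PS = (0.57 − 0.26) / (1 − 0.26) = 0.31 / 0.74 ≈ 0.4189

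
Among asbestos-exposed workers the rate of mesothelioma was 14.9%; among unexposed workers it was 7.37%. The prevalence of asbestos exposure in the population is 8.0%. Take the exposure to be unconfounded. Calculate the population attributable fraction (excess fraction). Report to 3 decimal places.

p₁ = 0.149, p₀ = 0.0737.
Overall risk P(Y=1) = π·p₁ + (1−π)·p₀ = 0.08×0.149 + 0.92×0.0737 = 0.079724.
Under exogeneity, PAF = [P(Y=1) − p₀] / P(Y=1).
PAF = (0.079724 − 0.0737) / 0.079724 ≈ 0.0756

PAF ≈ 0.076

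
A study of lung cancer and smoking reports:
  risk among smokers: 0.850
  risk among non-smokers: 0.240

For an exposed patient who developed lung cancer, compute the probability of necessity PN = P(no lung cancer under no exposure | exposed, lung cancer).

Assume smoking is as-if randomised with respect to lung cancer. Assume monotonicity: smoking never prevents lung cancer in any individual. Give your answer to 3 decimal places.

PN ≈ 0.718

Let p₁ = 0.85, p₀ = 0.24.
Under exogeneity and monotonicity, PN = (p₁ − p₀) / p₁.
PN = (0.85 − 0.24) / 0.85 = 0.61 / 0.85 ≈ 0.7176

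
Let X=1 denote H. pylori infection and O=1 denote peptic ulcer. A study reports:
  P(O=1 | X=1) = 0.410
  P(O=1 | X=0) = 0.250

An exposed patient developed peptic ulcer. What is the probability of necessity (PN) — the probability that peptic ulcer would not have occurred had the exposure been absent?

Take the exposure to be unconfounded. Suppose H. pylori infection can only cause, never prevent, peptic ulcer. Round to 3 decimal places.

Let p₁ = 0.41, p₀ = 0.25.
Under exogeneity and monotonicity, PN = (p₁ − p₀) / p₁.
PN = (0.41 − 0.25) / 0.41 = 0.16 / 0.41 ≈ 0.3902

PN ≈ 0.390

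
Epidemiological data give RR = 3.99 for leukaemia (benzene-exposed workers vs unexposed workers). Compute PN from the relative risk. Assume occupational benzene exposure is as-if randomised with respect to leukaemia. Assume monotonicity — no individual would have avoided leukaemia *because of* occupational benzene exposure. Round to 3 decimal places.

Under exogeneity and monotonicity, PN = (RR − 1) / RR = 1 − 1/RR.
PN = (3.99 − 1) / 3.99 = 2.99 / 3.99 ≈ 0.7494

PN ≈ 0.749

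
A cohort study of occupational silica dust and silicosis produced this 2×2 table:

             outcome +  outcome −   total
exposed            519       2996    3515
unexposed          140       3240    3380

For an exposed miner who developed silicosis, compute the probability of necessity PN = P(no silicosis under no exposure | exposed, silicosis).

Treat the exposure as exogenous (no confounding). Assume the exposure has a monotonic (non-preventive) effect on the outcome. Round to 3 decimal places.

p₁ = P(outcome | exposed) = 519/3515 = 0.14765
p₀ = P(outcome | unexposed) = 140/3380 = 0.04142
Under exogeneity and monotonicity, PN = (p₁ − p₀)/p₁.
PN = (0.14765 − 0.04142) / 0.14765 ≈ 0.7195

PN ≈ 0.719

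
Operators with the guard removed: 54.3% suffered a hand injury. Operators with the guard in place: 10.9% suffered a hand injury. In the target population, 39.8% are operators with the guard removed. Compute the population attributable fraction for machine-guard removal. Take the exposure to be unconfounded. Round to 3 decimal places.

PAF ≈ 0.613

p₁ = 0.543, p₀ = 0.109.
Overall risk P(Y=1) = π·p₁ + (1−π)·p₀ = 0.398×0.543 + 0.602×0.109 = 0.28173.
Under exogeneity, PAF = [P(Y=1) − p₀] / P(Y=1).
PAF = (0.28173 − 0.109) / 0.28173 ≈ 0.6131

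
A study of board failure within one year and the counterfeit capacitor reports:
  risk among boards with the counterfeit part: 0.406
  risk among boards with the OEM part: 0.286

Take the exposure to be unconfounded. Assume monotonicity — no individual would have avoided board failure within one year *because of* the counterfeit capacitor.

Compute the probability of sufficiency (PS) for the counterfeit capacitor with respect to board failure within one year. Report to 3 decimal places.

Let p₁ = 0.406, p₀ = 0.286.
Under exogeneity and monotonicity, PS = (p₁ − p₀) / (1 − p₀).
PS = (0.406 − 0.286) / (1 − 0.286) = 0.12 / 0.714 ≈ 0.1681

PS ≈ 0.168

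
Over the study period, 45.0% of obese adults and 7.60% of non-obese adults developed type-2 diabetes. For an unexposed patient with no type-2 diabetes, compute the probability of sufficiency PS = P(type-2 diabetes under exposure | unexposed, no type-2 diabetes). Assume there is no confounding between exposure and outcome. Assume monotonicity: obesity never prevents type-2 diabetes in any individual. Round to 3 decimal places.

p₁ = 0.45, p₀ = 0.076.
Under exogeneity and monotonicity, PS = (p₁ − p₀) / (1 − p₀).
PS = (0.45 − 0.076) / (1 − 0.076) = 0.374 / 0.924 ≈ 0.4048

PS ≈ 0.405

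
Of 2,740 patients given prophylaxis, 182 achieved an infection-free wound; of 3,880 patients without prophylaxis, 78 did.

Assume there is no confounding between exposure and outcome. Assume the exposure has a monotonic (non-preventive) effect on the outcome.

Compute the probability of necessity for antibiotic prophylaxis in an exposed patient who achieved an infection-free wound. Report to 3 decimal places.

p₁ = P(outcome | exposed) = 182/2740 = 0.066423
p₀ = P(outcome | unexposed) = 78/3880 = 0.020103
Under exogeneity and monotonicity, PN = (p₁ − p₀) / p₁.
PN = (0.066423 − 0.020103) / 0.066423 = 0.04632 / 0.066423 ≈ 0.6973

PN ≈ 0.697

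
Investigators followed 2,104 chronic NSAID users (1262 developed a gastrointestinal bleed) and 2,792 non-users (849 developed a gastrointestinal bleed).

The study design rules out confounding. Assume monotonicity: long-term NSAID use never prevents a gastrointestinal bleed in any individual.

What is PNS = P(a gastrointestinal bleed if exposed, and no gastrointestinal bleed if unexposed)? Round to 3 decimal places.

p₁ = P(outcome | exposed) = 1262/2104 = 0.59981
p₀ = P(outcome | unexposed) = 849/2792 = 0.30408
Under exogeneity and monotonicity, PNS = p₁ − p₀.
PNS = 0.59981 − 0.30408 = 0.29573

PNS ≈ 0.296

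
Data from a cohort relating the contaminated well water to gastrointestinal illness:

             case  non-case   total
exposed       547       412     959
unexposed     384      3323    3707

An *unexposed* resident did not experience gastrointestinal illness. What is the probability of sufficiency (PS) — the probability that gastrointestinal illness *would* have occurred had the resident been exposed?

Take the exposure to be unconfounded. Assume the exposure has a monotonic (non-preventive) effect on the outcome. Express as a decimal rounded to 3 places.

p₁ = P(outcome | exposed) = 547/959 = 0.57039
p₀ = P(outcome | unexposed) = 384/3707 = 0.10359
Under exogeneity and monotonicity, PS = (p₁ − p₀)/(1 − p₀).
PS = (0.57039 − 0.10359) / 0.89641 ≈ 0.5207

PS ≈ 0.521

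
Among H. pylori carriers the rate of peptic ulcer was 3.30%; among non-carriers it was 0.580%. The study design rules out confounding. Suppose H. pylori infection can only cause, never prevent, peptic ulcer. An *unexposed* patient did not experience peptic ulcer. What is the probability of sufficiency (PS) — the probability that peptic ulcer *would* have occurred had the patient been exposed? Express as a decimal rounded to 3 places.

PS ≈ 0.027

p₁ = 0.033, p₀ = 0.0058.
Under exogeneity and monotonicity, PS = (p₁ − p₀) / (1 − p₀).
PS = (0.033 − 0.0058) / (1 − 0.0058) = 0.0272 / 0.9942 ≈ 0.0274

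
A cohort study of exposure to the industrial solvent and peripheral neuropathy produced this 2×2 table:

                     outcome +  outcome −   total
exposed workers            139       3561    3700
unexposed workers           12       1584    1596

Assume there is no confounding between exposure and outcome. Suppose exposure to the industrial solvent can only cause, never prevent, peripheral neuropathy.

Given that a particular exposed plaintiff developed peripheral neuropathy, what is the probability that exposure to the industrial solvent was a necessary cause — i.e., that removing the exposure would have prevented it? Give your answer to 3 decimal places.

PN ≈ 0.800

p₁ = P(outcome | exposed) = 139/3700 = 0.037568
p₀ = P(outcome | unexposed) = 12/1596 = 0.0075188
Under exogeneity and monotonicity, PN = (p₁ − p₀)/p₁.
PN = (0.037568 − 0.0075188) / 0.037568 ≈ 0.7999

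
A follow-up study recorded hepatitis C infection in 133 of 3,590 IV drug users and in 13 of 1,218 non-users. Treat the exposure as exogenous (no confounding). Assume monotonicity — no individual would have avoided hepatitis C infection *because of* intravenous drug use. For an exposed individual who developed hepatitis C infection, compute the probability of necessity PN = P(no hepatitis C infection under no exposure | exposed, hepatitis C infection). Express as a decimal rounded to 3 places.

p₁ = P(outcome | exposed) = 133/3590 = 0.037047
p₀ = P(outcome | unexposed) = 13/1218 = 0.010673
Under exogeneity and monotonicity, PN = (p₁ − p₀) / p₁.
PN = (0.037047 − 0.010673) / 0.037047 = 0.026374 / 0.037047 ≈ 0.7119

PN ≈ 0.712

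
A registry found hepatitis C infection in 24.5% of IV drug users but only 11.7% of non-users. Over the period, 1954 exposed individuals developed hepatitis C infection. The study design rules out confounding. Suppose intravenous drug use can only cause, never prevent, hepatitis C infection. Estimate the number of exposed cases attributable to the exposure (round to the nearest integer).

about 1021 cases

p₁ = 0.245, p₀ = 0.117.
PN = (p₁ − p₀)/p₁ = (0.245 − 0.117) / 0.245 ≈ 0.52245.
Attributable cases ≈ PN × (exposed cases) = 0.52245 × 1954 ≈ 1020.87.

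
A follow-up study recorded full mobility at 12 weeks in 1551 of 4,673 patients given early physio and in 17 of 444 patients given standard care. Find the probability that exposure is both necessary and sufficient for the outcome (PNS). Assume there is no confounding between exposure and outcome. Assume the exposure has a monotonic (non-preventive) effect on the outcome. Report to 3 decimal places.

PNS ≈ 0.294

p₁ = P(outcome | exposed) = 1551/4673 = 0.33191
p₀ = P(outcome | unexposed) = 17/444 = 0.038288
Under exogeneity and monotonicity, PNS = p₁ − p₀.
PNS = 0.33191 − 0.038288 = 0.29362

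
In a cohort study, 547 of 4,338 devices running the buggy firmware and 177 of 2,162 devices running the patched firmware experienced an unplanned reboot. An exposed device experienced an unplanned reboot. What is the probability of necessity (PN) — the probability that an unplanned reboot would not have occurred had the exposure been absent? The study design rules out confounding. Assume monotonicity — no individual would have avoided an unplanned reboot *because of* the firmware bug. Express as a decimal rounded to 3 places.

p₁ = P(outcome | exposed) = 547/4338 = 0.12609
p₀ = P(outcome | unexposed) = 177/2162 = 0.081869
Under exogeneity and monotonicity, PN = (p₁ − p₀) / p₁.
PN = (0.12609 − 0.081869) / 0.12609 = 0.044226 / 0.12609 ≈ 0.3507

PN ≈ 0.351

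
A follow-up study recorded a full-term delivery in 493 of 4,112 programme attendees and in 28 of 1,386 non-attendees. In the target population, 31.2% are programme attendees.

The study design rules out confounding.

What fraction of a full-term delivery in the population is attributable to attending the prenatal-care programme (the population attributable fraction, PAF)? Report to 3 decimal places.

PAF ≈ 0.606

p₁ = P(outcome | exposed) = 493/4112 = 0.11989
p₀ = P(outcome | unexposed) = 28/1386 = 0.020202
Overall risk P(Y=1) = π·p₁ + (1−π)·p₀ = 0.312×0.11989 + 0.688×0.020202 = 0.051306.
Under exogeneity, PAF = [P(Y=1) − p₀] / P(Y=1).
PAF = (0.051306 − 0.020202) / 0.051306 ≈ 0.6062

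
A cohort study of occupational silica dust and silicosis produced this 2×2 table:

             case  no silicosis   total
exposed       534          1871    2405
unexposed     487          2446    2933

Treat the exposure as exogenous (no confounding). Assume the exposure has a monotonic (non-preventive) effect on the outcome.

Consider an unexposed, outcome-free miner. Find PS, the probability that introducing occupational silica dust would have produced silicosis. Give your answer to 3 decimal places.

p₁ = P(outcome | exposed) = 534/2405 = 0.22204
p₀ = P(outcome | unexposed) = 487/2933 = 0.16604
Under exogeneity and monotonicity, PS = (p₁ − p₀) / (1 − p₀).
PS = (0.22204 − 0.16604) / (1 − 0.16604) = 0.055996 / 0.83396 ≈ 0.0671

PS ≈ 0.067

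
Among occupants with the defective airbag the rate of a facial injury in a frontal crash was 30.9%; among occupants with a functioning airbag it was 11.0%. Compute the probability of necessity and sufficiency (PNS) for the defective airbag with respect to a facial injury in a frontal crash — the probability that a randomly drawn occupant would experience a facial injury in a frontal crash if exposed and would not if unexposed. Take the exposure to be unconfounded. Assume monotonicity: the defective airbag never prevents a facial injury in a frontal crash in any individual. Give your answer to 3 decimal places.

p₁ = 0.309, p₀ = 0.11.
Under exogeneity and monotonicity, PNS = p₁ − p₀.
PNS = 0.309 − 0.11 = 0.199

PNS ≈ 0.199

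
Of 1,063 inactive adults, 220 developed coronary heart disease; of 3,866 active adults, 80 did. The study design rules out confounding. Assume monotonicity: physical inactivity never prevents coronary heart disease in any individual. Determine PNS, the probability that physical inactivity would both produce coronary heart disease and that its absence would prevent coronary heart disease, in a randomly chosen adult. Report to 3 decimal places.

PNS ≈ 0.186

p₁ = P(outcome | exposed) = 220/1063 = 0.20696
p₀ = P(outcome | unexposed) = 80/3866 = 0.020693
Under exogeneity and monotonicity, PNS = p₁ − p₀.
PNS = 0.20696 − 0.020693 = 0.18627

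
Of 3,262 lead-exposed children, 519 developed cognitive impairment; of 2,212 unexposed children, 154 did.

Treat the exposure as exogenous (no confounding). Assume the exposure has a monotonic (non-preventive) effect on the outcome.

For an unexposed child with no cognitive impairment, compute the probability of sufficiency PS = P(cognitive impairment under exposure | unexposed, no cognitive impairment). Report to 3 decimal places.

PS ≈ 0.096

p₁ = P(outcome | exposed) = 519/3262 = 0.1591
p₀ = P(outcome | unexposed) = 154/2212 = 0.06962
Under exogeneity and monotonicity, PS = (p₁ − p₀) / (1 − p₀).
PS = (0.1591 − 0.06962) / (1 − 0.06962) = 0.089485 / 0.93038 ≈ 0.0962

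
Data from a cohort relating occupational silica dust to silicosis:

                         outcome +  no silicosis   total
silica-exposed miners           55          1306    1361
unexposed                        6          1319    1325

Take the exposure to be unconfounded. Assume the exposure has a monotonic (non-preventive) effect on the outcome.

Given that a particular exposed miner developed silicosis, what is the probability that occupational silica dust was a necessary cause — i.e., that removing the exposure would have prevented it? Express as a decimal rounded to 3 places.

PN ≈ 0.888

p₁ = P(outcome | exposed) = 55/1361 = 0.040411
p₀ = P(outcome | unexposed) = 6/1325 = 0.0045283
Under exogeneity and monotonicity, PN = (p₁ − p₀)/p₁.
PN = (0.040411 − 0.0045283) / 0.040411 ≈ 0.8879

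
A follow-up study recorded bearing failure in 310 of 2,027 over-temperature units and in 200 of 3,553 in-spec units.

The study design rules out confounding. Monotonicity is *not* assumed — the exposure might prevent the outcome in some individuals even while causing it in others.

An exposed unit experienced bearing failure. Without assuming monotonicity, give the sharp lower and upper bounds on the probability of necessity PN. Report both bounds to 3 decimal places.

p₁ = P(outcome | exposed) = 310/2027 = 0.15294
p₀ = P(outcome | unexposed) = 200/3553 = 0.05629
Under exogeneity alone the bounds on PN are max{0,(p₁−p₀)/p₁} ≤ PN ≤ min{1,(1−p₀)/p₁}.
  lower = (p₁ − p₀)/p₁ = 0.096645 / 0.15294 ≈ 0.6319
  upper = min{1, (1 − p₀)/p₁} = 0.94371 / 0.15294 ≈ 6.1706 → capped at 1

0.632 ≤ PN ≤ 1.000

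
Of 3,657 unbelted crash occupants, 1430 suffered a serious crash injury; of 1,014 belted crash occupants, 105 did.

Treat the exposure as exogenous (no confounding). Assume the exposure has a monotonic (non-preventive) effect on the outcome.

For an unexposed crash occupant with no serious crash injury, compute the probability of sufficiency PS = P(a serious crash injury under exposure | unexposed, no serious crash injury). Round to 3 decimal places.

p₁ = P(outcome | exposed) = 1430/3657 = 0.39103
p₀ = P(outcome | unexposed) = 105/1014 = 0.10355
Under exogeneity and monotonicity, PS = (p₁ − p₀) / (1 − p₀).
PS = (0.39103 − 0.10355) / (1 − 0.10355) = 0.28748 / 0.89645 ≈ 0.3207

PS ≈ 0.321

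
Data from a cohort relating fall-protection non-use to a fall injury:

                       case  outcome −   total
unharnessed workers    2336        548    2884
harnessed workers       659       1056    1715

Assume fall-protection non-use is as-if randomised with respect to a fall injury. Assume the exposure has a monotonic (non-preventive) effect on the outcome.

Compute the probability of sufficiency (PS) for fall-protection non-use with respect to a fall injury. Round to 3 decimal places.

p₁ = P(outcome | exposed) = 2336/2884 = 0.80999
p₀ = P(outcome | unexposed) = 659/1715 = 0.38426
Under exogeneity and monotonicity, PS = (p₁ − p₀) / (1 − p₀).
PS = (0.80999 − 0.38426) / (1 − 0.38426) = 0.42573 / 0.61574 ≈ 0.6914

PS ≈ 0.691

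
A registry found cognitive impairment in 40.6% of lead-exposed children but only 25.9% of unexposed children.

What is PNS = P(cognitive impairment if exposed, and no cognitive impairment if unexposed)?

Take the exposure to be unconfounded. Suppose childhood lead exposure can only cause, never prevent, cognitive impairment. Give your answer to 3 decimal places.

p₁ = 0.406, p₀ = 0.259.
Under exogeneity and monotonicity, PNS = p₁ − p₀.
PNS = 0.406 − 0.259 = 0.147

PNS ≈ 0.147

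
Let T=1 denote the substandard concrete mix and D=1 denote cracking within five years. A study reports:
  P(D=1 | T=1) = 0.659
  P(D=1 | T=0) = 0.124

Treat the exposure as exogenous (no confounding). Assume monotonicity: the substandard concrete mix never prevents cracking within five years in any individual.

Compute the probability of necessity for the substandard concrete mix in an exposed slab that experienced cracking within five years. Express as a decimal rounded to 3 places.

Let p₁ = 0.659, p₀ = 0.124.
Under exogeneity and monotonicity, PN = (p₁ − p₀) / p₁.
PN = (0.659 − 0.124) / 0.659 = 0.535 / 0.659 ≈ 0.8118

PN ≈ 0.812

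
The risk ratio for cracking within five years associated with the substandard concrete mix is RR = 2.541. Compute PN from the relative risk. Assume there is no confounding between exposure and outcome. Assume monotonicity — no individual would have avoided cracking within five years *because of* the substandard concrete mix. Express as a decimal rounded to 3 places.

Under exogeneity and monotonicity, PN = (RR − 1) / RR = 1 − 1/RR.
PN = (2.541 − 1) / 2.541 = 1.541 / 2.541 ≈ 0.6065

PN ≈ 0.606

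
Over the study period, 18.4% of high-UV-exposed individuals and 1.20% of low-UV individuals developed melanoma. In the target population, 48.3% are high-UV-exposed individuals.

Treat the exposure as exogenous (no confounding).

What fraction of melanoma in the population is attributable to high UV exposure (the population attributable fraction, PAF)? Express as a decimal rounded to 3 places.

PAF ≈ 0.874

p₁ = 0.184, p₀ = 0.012.
Overall risk P(Y=1) = π·p₁ + (1−π)·p₀ = 0.483×0.184 + 0.517×0.012 = 0.095076.
Under exogeneity, PAF = [P(Y=1) − p₀] / P(Y=1).
PAF = (0.095076 − 0.012) / 0.095076 ≈ 0.8738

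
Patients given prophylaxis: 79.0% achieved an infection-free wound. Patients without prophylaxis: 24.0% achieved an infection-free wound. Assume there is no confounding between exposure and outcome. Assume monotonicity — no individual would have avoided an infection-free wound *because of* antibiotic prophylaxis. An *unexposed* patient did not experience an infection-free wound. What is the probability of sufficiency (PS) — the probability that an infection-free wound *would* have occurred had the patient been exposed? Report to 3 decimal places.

p₁ = 0.79, p₀ = 0.24.
Under exogeneity and monotonicity, PS = (p₁ − p₀) / (1 − p₀).
PS = (0.79 − 0.24) / (1 − 0.24) = 0.55 / 0.76 ≈ 0.7237

PS ≈ 0.724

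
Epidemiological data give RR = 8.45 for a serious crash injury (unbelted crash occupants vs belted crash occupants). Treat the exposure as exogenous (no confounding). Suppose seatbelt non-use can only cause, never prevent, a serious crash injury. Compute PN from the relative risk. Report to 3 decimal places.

PN ≈ 0.882

Under exogeneity and monotonicity, PN = (RR − 1) / RR = 1 − 1/RR.
PN = (8.45 − 1) / 8.45 = 7.45 / 8.45 ≈ 0.8817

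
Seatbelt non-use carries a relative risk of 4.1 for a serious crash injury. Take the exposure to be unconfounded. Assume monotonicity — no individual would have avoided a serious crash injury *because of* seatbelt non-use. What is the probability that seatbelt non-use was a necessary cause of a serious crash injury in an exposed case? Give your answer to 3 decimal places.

Under exogeneity and monotonicity, PN = (RR − 1) / RR = 1 − 1/RR.
PN = (4.1 − 1) / 4.1 = 3.1 / 4.1 ≈ 0.7561

PN ≈ 0.756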